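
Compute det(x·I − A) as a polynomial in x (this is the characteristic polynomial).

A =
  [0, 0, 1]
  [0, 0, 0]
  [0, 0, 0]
x^3

Expanding det(x·I − A) (e.g. by cofactor expansion or by noting that A is similar to its Jordan form J, which has the same characteristic polynomial as A) gives
  χ_A(x) = x^3
which factors as x^3. The eigenvalues (with algebraic multiplicities) are λ = 0 with multiplicity 3.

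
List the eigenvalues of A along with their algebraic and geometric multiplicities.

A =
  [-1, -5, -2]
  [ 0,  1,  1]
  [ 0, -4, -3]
λ = -1: alg = 3, geom = 1

Step 1 — factor the characteristic polynomial to read off the algebraic multiplicities:
  χ_A(x) = (x + 1)^3

Step 2 — compute geometric multiplicities via the rank-nullity identity g(λ) = n − rank(A − λI):
  rank(A − (-1)·I) = 2, so dim ker(A − (-1)·I) = n − 2 = 1

Summary:
  λ = -1: algebraic multiplicity = 3, geometric multiplicity = 1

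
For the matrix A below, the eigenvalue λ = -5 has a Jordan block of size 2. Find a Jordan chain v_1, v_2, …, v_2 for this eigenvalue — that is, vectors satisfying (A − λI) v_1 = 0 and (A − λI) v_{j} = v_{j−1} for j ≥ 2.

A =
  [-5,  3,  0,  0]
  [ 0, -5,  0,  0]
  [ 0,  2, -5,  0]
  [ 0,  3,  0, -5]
A Jordan chain for λ = -5 of length 2:
v_1 = (3, 0, 2, 3)ᵀ
v_2 = (0, 1, 0, 0)ᵀ

Let N = A − (-5)·I. We want v_2 with N^2 v_2 = 0 but N^1 v_2 ≠ 0; then v_{j-1} := N · v_j for j = 2, …, 2.

Pick v_2 = (0, 1, 0, 0)ᵀ.
Then v_1 = N · v_2 = (3, 0, 2, 3)ᵀ.

Sanity check: (A − (-5)·I) v_1 = (0, 0, 0, 0)ᵀ = 0. ✓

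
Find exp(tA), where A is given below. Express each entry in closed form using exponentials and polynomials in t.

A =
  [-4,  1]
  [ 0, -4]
e^{tA} =
  [exp(-4*t), t*exp(-4*t)]
  [0, exp(-4*t)]

Strategy: write A = P · J · P⁻¹ where J is a Jordan canonical form, so e^{tA} = P · e^{tJ} · P⁻¹, and e^{tJ} can be computed block-by-block.

A has Jordan form
J =
  [-4,  1]
  [ 0, -4]
(up to reordering of blocks).

Per-block formulas:
  For a 2×2 Jordan block J_2(-4): exp(t · J_2(-4)) = e^(-4t)·(I + t·N), where N is the 2×2 nilpotent shift.

After assembling e^{tJ} and conjugating by P, we get:

e^{tA} =
  [exp(-4*t), t*exp(-4*t)]
  [0, exp(-4*t)]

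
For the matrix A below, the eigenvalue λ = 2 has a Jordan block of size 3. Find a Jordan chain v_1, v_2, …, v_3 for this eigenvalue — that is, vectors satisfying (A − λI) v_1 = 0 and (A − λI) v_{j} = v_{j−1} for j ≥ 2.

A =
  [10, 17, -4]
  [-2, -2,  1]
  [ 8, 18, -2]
A Jordan chain for λ = 2 of length 3:
v_1 = (-2, 0, -4)ᵀ
v_2 = (8, -2, 8)ᵀ
v_3 = (1, 0, 0)ᵀ

Let N = A − (2)·I. We want v_3 with N^3 v_3 = 0 but N^2 v_3 ≠ 0; then v_{j-1} := N · v_j for j = 3, …, 2.

Pick v_3 = (1, 0, 0)ᵀ.
Then v_2 = N · v_3 = (8, -2, 8)ᵀ.
Then v_1 = N · v_2 = (-2, 0, -4)ᵀ.

Sanity check: (A − (2)·I) v_1 = (0, 0, 0)ᵀ = 0. ✓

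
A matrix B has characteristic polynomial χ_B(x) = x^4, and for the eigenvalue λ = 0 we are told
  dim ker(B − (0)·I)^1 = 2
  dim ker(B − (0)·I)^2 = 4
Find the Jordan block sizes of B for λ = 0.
Block sizes for λ = 0: [2, 2]

From the dimensions of kernels of powers, the number of Jordan blocks of size at least j is d_j − d_{j−1} where d_j = dim ker(N^j) (with d_0 = 0). Computing the differences gives [2, 2].
The number of blocks of size exactly k is (#blocks of size ≥ k) − (#blocks of size ≥ k + 1), so the partition is: 2 block(s) of size 2.
In nonincreasing order the block sizes are [2, 2].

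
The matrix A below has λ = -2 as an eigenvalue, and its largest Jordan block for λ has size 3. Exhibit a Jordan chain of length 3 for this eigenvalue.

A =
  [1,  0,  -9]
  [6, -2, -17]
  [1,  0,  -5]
A Jordan chain for λ = -2 of length 3:
v_1 = (0, 1, 0)ᵀ
v_2 = (3, 6, 1)ᵀ
v_3 = (1, 0, 0)ᵀ

Let N = A − (-2)·I. We want v_3 with N^3 v_3 = 0 but N^2 v_3 ≠ 0; then v_{j-1} := N · v_j for j = 3, …, 2.

Pick v_3 = (1, 0, 0)ᵀ.
Then v_2 = N · v_3 = (3, 6, 1)ᵀ.
Then v_1 = N · v_2 = (0, 1, 0)ᵀ.

Sanity check: (A − (-2)·I) v_1 = (0, 0, 0)ᵀ = 0. ✓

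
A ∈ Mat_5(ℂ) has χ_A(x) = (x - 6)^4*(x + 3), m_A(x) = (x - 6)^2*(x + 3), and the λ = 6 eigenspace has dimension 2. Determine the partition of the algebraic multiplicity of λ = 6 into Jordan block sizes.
Block sizes for λ = 6: [2, 2]

Step 1 — from the characteristic polynomial, algebraic multiplicity of λ = 6 is 4. From dim ker(A − (6)·I) = 2, there are exactly 2 Jordan blocks for λ = 6.
Step 2 — from the minimal polynomial, the factor (x − 6)^2 tells us the largest block for λ = 6 has size 2.
Step 3 — with total size 4, 2 blocks, and largest block 2, the block sizes (in nonincreasing order) are [2, 2].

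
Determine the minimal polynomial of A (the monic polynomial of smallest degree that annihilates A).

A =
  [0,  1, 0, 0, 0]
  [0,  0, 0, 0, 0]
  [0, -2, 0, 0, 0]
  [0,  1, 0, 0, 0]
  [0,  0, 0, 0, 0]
x^2

The characteristic polynomial is χ_A(x) = x^5, so the eigenvalues are known. The minimal polynomial is
  m_A(x) = Π_λ (x − λ)^{k_λ}
where k_λ is the size of the *largest* Jordan block for λ (equivalently, the smallest k with (A − λI)^k v = 0 for every generalised eigenvector v of λ).

  λ = 0: largest Jordan block has size 2, contributing (x − 0)^2

So m_A(x) = x^2 = x^2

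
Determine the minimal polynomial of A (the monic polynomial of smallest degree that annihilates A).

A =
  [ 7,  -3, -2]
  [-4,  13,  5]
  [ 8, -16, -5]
x^3 - 15*x^2 + 75*x - 125

The characteristic polynomial is χ_A(x) = (x - 5)^3, so the eigenvalues are known. The minimal polynomial is
  m_A(x) = Π_λ (x − λ)^{k_λ}
where k_λ is the size of the *largest* Jordan block for λ (equivalently, the smallest k with (A − λI)^k v = 0 for every generalised eigenvector v of λ).

  λ = 5: largest Jordan block has size 3, contributing (x − 5)^3

So m_A(x) = (x - 5)^3 = x^3 - 15*x^2 + 75*x - 125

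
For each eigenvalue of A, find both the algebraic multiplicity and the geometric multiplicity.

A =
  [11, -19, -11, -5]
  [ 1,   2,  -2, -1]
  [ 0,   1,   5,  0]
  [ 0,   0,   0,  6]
λ = 6: alg = 4, geom = 2

Step 1 — factor the characteristic polynomial to read off the algebraic multiplicities:
  χ_A(x) = (x - 6)^4

Step 2 — compute geometric multiplicities via the rank-nullity identity g(λ) = n − rank(A − λI):
  rank(A − (6)·I) = 2, so dim ker(A − (6)·I) = n − 2 = 2

Summary:
  λ = 6: algebraic multiplicity = 4, geometric multiplicity = 2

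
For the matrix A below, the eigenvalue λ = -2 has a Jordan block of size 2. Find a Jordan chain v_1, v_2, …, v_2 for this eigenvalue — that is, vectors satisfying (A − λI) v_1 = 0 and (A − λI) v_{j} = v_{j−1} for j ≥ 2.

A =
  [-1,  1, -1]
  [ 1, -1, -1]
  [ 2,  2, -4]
A Jordan chain for λ = -2 of length 2:
v_1 = (1, 1, 2)ᵀ
v_2 = (1, 0, 0)ᵀ

Let N = A − (-2)·I. We want v_2 with N^2 v_2 = 0 but N^1 v_2 ≠ 0; then v_{j-1} := N · v_j for j = 2, …, 2.

Pick v_2 = (1, 0, 0)ᵀ.
Then v_1 = N · v_2 = (1, 1, 2)ᵀ.

Sanity check: (A − (-2)·I) v_1 = (0, 0, 0)ᵀ = 0. ✓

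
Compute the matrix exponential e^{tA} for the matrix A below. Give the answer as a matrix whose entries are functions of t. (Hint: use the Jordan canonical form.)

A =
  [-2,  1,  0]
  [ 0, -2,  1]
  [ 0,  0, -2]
e^{tA} =
  [exp(-2*t), t*exp(-2*t), t^2*exp(-2*t)/2]
  [0, exp(-2*t), t*exp(-2*t)]
  [0, 0, exp(-2*t)]

Strategy: write A = P · J · P⁻¹ where J is a Jordan canonical form, so e^{tA} = P · e^{tJ} · P⁻¹, and e^{tJ} can be computed block-by-block.

A has Jordan form
J =
  [-2,  1,  0]
  [ 0, -2,  1]
  [ 0,  0, -2]
(up to reordering of blocks).

Per-block formulas:
  For a 3×3 Jordan block J_3(-2): exp(t · J_3(-2)) = e^(-2t)·(I + t·N + (t^2/2)·N^2), where N is the 3×3 nilpotent shift.

After assembling e^{tJ} and conjugating by P, we get:

e^{tA} =
  [exp(-2*t), t*exp(-2*t), t^2*exp(-2*t)/2]
  [0, exp(-2*t), t*exp(-2*t)]
  [0, 0, exp(-2*t)]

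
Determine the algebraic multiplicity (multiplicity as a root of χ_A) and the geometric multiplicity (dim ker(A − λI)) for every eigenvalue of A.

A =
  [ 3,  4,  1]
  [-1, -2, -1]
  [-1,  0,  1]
λ = 0: alg = 2, geom = 1; λ = 2: alg = 1, geom = 1

Step 1 — factor the characteristic polynomial to read off the algebraic multiplicities:
  χ_A(x) = x^2*(x - 2)

Step 2 — compute geometric multiplicities via the rank-nullity identity g(λ) = n − rank(A − λI):
  rank(A − (0)·I) = 2, so dim ker(A − (0)·I) = n − 2 = 1
  rank(A − (2)·I) = 2, so dim ker(A − (2)·I) = n − 2 = 1

Summary:
  λ = 0: algebraic multiplicity = 2, geometric multiplicity = 1
  λ = 2: algebraic multiplicity = 1, geometric multiplicity = 1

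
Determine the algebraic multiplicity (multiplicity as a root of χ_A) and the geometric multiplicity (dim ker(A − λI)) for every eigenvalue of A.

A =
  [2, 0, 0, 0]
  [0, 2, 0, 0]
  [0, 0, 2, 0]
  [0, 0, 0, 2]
λ = 2: alg = 4, geom = 4

Step 1 — factor the characteristic polynomial to read off the algebraic multiplicities:
  χ_A(x) = (x - 2)^4

Step 2 — compute geometric multiplicities via the rank-nullity identity g(λ) = n − rank(A − λI):
  rank(A − (2)·I) = 0, so dim ker(A − (2)·I) = n − 0 = 4

Summary:
  λ = 2: algebraic multiplicity = 4, geometric multiplicity = 4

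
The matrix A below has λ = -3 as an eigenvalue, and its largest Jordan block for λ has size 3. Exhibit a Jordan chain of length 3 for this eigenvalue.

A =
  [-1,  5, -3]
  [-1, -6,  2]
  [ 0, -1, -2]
A Jordan chain for λ = -3 of length 3:
v_1 = (-1, 1, 1)ᵀ
v_2 = (2, -1, 0)ᵀ
v_3 = (1, 0, 0)ᵀ

Let N = A − (-3)·I. We want v_3 with N^3 v_3 = 0 but N^2 v_3 ≠ 0; then v_{j-1} := N · v_j for j = 3, …, 2.

Pick v_3 = (1, 0, 0)ᵀ.
Then v_2 = N · v_3 = (2, -1, 0)ᵀ.
Then v_1 = N · v_2 = (-1, 1, 1)ᵀ.

Sanity check: (A − (-3)·I) v_1 = (0, 0, 0)ᵀ = 0. ✓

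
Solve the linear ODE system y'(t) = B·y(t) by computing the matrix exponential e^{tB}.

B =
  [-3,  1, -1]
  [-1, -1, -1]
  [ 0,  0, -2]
e^{tB} =
  [-t*exp(-2*t) + exp(-2*t), t*exp(-2*t), -t*exp(-2*t)]
  [-t*exp(-2*t), t*exp(-2*t) + exp(-2*t), -t*exp(-2*t)]
  [0, 0, exp(-2*t)]

Strategy: write B = P · J · P⁻¹ where J is a Jordan canonical form, so e^{tB} = P · e^{tJ} · P⁻¹, and e^{tJ} can be computed block-by-block.

B has Jordan form
J =
  [-2,  1,  0]
  [ 0, -2,  0]
  [ 0,  0, -2]
(up to reordering of blocks).

Per-block formulas:
  For a 2×2 Jordan block J_2(-2): exp(t · J_2(-2)) = e^(-2t)·(I + t·N), where N is the 2×2 nilpotent shift.
  For a 1×1 block at λ = -2: exp(t · [-2]) = [e^(-2t)].

After assembling e^{tJ} and conjugating by P, we get:

e^{tB} =
  [-t*exp(-2*t) + exp(-2*t), t*exp(-2*t), -t*exp(-2*t)]
  [-t*exp(-2*t), t*exp(-2*t) + exp(-2*t), -t*exp(-2*t)]
  [0, 0, exp(-2*t)]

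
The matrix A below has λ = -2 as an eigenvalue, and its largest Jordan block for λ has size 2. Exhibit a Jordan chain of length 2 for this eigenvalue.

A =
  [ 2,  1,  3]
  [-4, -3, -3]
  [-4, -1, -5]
A Jordan chain for λ = -2 of length 2:
v_1 = (4, -4, -4)ᵀ
v_2 = (1, 0, 0)ᵀ

Let N = A − (-2)·I. We want v_2 with N^2 v_2 = 0 but N^1 v_2 ≠ 0; then v_{j-1} := N · v_j for j = 2, …, 2.

Pick v_2 = (1, 0, 0)ᵀ.
Then v_1 = N · v_2 = (4, -4, -4)ᵀ.

Sanity check: (A − (-2)·I) v_1 = (0, 0, 0)ᵀ = 0. ✓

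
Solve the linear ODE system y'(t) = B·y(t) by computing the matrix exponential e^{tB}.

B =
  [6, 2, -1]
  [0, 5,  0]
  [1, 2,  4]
e^{tB} =
  [t*exp(5*t) + exp(5*t), 2*t*exp(5*t), -t*exp(5*t)]
  [0, exp(5*t), 0]
  [t*exp(5*t), 2*t*exp(5*t), -t*exp(5*t) + exp(5*t)]

Strategy: write B = P · J · P⁻¹ where J is a Jordan canonical form, so e^{tB} = P · e^{tJ} · P⁻¹, and e^{tJ} can be computed block-by-block.

B has Jordan form
J =
  [5, 1, 0]
  [0, 5, 0]
  [0, 0, 5]
(up to reordering of blocks).

Per-block formulas:
  For a 1×1 block at λ = 5: exp(t · [5]) = [e^(5t)].
  For a 2×2 Jordan block J_2(5): exp(t · J_2(5)) = e^(5t)·(I + t·N), where N is the 2×2 nilpotent shift.

After assembling e^{tJ} and conjugating by P, we get:

e^{tB} =
  [t*exp(5*t) + exp(5*t), 2*t*exp(5*t), -t*exp(5*t)]
  [0, exp(5*t), 0]
  [t*exp(5*t), 2*t*exp(5*t), -t*exp(5*t) + exp(5*t)]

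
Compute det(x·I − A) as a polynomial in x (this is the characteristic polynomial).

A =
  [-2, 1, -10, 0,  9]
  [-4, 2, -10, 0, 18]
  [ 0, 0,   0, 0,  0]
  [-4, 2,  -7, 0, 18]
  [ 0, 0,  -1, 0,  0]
x^5

Expanding det(x·I − A) (e.g. by cofactor expansion or by noting that A is similar to its Jordan form J, which has the same characteristic polynomial as A) gives
  χ_A(x) = x^5
which factors as x^5. The eigenvalues (with algebraic multiplicities) are λ = 0 with multiplicity 5.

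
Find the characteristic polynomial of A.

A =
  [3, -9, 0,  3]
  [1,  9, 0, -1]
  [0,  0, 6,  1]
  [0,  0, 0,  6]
x^4 - 24*x^3 + 216*x^2 - 864*x + 1296

Expanding det(x·I − A) (e.g. by cofactor expansion or by noting that A is similar to its Jordan form J, which has the same characteristic polynomial as A) gives
  χ_A(x) = x^4 - 24*x^3 + 216*x^2 - 864*x + 1296
which factors as (x - 6)^4. The eigenvalues (with algebraic multiplicities) are λ = 6 with multiplicity 4.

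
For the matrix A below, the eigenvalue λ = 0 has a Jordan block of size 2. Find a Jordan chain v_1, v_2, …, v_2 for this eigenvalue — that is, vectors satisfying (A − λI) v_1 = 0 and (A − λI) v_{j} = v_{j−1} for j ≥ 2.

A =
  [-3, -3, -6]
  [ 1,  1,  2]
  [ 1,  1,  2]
A Jordan chain for λ = 0 of length 2:
v_1 = (-3, 1, 1)ᵀ
v_2 = (1, 0, 0)ᵀ

Let N = A − (0)·I. We want v_2 with N^2 v_2 = 0 but N^1 v_2 ≠ 0; then v_{j-1} := N · v_j for j = 2, …, 2.

Pick v_2 = (1, 0, 0)ᵀ.
Then v_1 = N · v_2 = (-3, 1, 1)ᵀ.

Sanity check: (A − (0)·I) v_1 = (0, 0, 0)ᵀ = 0. ✓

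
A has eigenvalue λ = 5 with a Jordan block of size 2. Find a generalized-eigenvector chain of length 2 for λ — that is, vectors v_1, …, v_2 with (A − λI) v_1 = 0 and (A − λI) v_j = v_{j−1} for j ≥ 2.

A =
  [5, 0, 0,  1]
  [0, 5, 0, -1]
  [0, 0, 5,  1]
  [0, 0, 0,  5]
A Jordan chain for λ = 5 of length 2:
v_1 = (1, -1, 1, 0)ᵀ
v_2 = (0, 0, 0, 1)ᵀ

Let N = A − (5)·I. We want v_2 with N^2 v_2 = 0 but N^1 v_2 ≠ 0; then v_{j-1} := N · v_j for j = 2, …, 2.

Pick v_2 = (0, 0, 0, 1)ᵀ.
Then v_1 = N · v_2 = (1, -1, 1, 0)ᵀ.

Sanity check: (A − (5)·I) v_1 = (0, 0, 0, 0)ᵀ = 0. ✓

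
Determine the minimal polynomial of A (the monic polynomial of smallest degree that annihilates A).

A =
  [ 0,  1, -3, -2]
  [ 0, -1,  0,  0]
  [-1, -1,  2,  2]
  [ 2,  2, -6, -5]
x^2 + 2*x + 1

The characteristic polynomial is χ_A(x) = (x + 1)^4, so the eigenvalues are known. The minimal polynomial is
  m_A(x) = Π_λ (x − λ)^{k_λ}
where k_λ is the size of the *largest* Jordan block for λ (equivalently, the smallest k with (A − λI)^k v = 0 for every generalised eigenvector v of λ).

  λ = -1: largest Jordan block has size 2, contributing (x + 1)^2

So m_A(x) = (x + 1)^2 = x^2 + 2*x + 1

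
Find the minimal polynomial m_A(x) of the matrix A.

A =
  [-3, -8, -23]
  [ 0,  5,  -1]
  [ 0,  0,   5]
x^3 - 7*x^2 - 5*x + 75

The characteristic polynomial is χ_A(x) = (x - 5)^2*(x + 3), so the eigenvalues are known. The minimal polynomial is
  m_A(x) = Π_λ (x − λ)^{k_λ}
where k_λ is the size of the *largest* Jordan block for λ (equivalently, the smallest k with (A − λI)^k v = 0 for every generalised eigenvector v of λ).

  λ = -3: largest Jordan block has size 1, contributing (x + 3)
  λ = 5: largest Jordan block has size 2, contributing (x − 5)^2

So m_A(x) = (x - 5)^2*(x + 3) = x^3 - 7*x^2 - 5*x + 75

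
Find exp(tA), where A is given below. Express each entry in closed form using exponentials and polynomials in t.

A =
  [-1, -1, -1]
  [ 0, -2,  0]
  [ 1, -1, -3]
e^{tA} =
  [t*exp(-2*t) + exp(-2*t), -t*exp(-2*t), -t*exp(-2*t)]
  [0, exp(-2*t), 0]
  [t*exp(-2*t), -t*exp(-2*t), -t*exp(-2*t) + exp(-2*t)]

Strategy: write A = P · J · P⁻¹ where J is a Jordan canonical form, so e^{tA} = P · e^{tJ} · P⁻¹, and e^{tJ} can be computed block-by-block.

A has Jordan form
J =
  [-2,  1,  0]
  [ 0, -2,  0]
  [ 0,  0, -2]
(up to reordering of blocks).

Per-block formulas:
  For a 1×1 block at λ = -2: exp(t · [-2]) = [e^(-2t)].
  For a 2×2 Jordan block J_2(-2): exp(t · J_2(-2)) = e^(-2t)·(I + t·N), where N is the 2×2 nilpotent shift.

After assembling e^{tJ} and conjugating by P, we get:

e^{tA} =
  [t*exp(-2*t) + exp(-2*t), -t*exp(-2*t), -t*exp(-2*t)]
  [0, exp(-2*t), 0]
  [t*exp(-2*t), -t*exp(-2*t), -t*exp(-2*t) + exp(-2*t)]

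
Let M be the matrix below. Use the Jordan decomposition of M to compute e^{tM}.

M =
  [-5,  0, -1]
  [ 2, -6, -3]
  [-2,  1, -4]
e^{tM} =
  [t^2*exp(-5*t) + exp(-5*t), -t^2*exp(-5*t)/2, -t^2*exp(-5*t)/2 - t*exp(-5*t)]
  [2*t^2*exp(-5*t) + 2*t*exp(-5*t), -t^2*exp(-5*t) - t*exp(-5*t) + exp(-5*t), -t^2*exp(-5*t) - 3*t*exp(-5*t)]
  [-2*t*exp(-5*t), t*exp(-5*t), t*exp(-5*t) + exp(-5*t)]

Strategy: write M = P · J · P⁻¹ where J is a Jordan canonical form, so e^{tM} = P · e^{tJ} · P⁻¹, and e^{tJ} can be computed block-by-block.

M has Jordan form
J =
  [-5,  1,  0]
  [ 0, -5,  1]
  [ 0,  0, -5]
(up to reordering of blocks).

Per-block formulas:
  For a 3×3 Jordan block J_3(-5): exp(t · J_3(-5)) = e^(-5t)·(I + t·N + (t^2/2)·N^2), where N is the 3×3 nilpotent shift.

After assembling e^{tJ} and conjugating by P, we get:

e^{tM} =
  [t^2*exp(-5*t) + exp(-5*t), -t^2*exp(-5*t)/2, -t^2*exp(-5*t)/2 - t*exp(-5*t)]
  [2*t^2*exp(-5*t) + 2*t*exp(-5*t), -t^2*exp(-5*t) - t*exp(-5*t) + exp(-5*t), -t^2*exp(-5*t) - 3*t*exp(-5*t)]
  [-2*t*exp(-5*t), t*exp(-5*t), t*exp(-5*t) + exp(-5*t)]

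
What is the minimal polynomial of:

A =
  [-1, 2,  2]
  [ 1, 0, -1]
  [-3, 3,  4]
x^2 - 2*x + 1

The characteristic polynomial is χ_A(x) = (x - 1)^3, so the eigenvalues are known. The minimal polynomial is
  m_A(x) = Π_λ (x − λ)^{k_λ}
where k_λ is the size of the *largest* Jordan block for λ (equivalently, the smallest k with (A − λI)^k v = 0 for every generalised eigenvector v of λ).

  λ = 1: largest Jordan block has size 2, contributing (x − 1)^2

So m_A(x) = (x - 1)^2 = x^2 - 2*x + 1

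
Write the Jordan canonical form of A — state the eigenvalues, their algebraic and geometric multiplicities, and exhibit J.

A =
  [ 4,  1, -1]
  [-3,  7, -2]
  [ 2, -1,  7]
J_3(6)

The characteristic polynomial is
  det(x·I − A) = x^3 - 18*x^2 + 108*x - 216 = (x - 6)^3

Eigenvalues and multiplicities (the geometric multiplicity of λ is n − rank(A − λI), which equals the number of Jordan blocks for λ):
  λ = 6: algebraic multiplicity = 3, geometric multiplicity = 1

Determining the block sizes for each eigenvalue:
  λ = 6: one block (gm = 1), so the single block has size am = 3 → block sizes [3]

Assembling the blocks gives a Jordan form
J =
  [6, 1, 0]
  [0, 6, 1]
  [0, 0, 6]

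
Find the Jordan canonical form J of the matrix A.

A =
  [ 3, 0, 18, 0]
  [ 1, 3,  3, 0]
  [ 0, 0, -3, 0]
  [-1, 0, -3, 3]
J_1(-3) ⊕ J_2(3) ⊕ J_1(3)

The characteristic polynomial is
  det(x·I − A) = x^4 - 6*x^3 + 54*x - 81 = (x - 3)^3*(x + 3)

Eigenvalues and multiplicities (the geometric multiplicity of λ is n − rank(A − λI), which equals the number of Jordan blocks for λ):
  λ = -3: algebraic multiplicity = 1, geometric multiplicity = 1
  λ = 3: algebraic multiplicity = 3, geometric multiplicity = 2

Determining the block sizes for each eigenvalue:
  λ = -3: one block (gm = 1), so the single block has size am = 1 → block sizes [1]
  λ = 3: 2 blocks summing to 3 forces exactly one block of size 2 and the rest size 1 → block sizes [2, 1]

Assembling the blocks gives a Jordan form
J =
  [-3, 0, 0, 0]
  [ 0, 3, 1, 0]
  [ 0, 0, 3, 0]
  [ 0, 0, 0, 3]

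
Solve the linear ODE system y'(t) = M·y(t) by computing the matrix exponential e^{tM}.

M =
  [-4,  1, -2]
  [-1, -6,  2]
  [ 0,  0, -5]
e^{tM} =
  [t*exp(-5*t) + exp(-5*t), t*exp(-5*t), -2*t*exp(-5*t)]
  [-t*exp(-5*t), -t*exp(-5*t) + exp(-5*t), 2*t*exp(-5*t)]
  [0, 0, exp(-5*t)]

Strategy: write M = P · J · P⁻¹ where J is a Jordan canonical form, so e^{tM} = P · e^{tJ} · P⁻¹, and e^{tJ} can be computed block-by-block.

M has Jordan form
J =
  [-5,  1,  0]
  [ 0, -5,  0]
  [ 0,  0, -5]
(up to reordering of blocks).

Per-block formulas:
  For a 1×1 block at λ = -5: exp(t · [-5]) = [e^(-5t)].
  For a 2×2 Jordan block J_2(-5): exp(t · J_2(-5)) = e^(-5t)·(I + t·N), where N is the 2×2 nilpotent shift.

After assembling e^{tJ} and conjugating by P, we get:

e^{tM} =
  [t*exp(-5*t) + exp(-5*t), t*exp(-5*t), -2*t*exp(-5*t)]
  [-t*exp(-5*t), -t*exp(-5*t) + exp(-5*t), 2*t*exp(-5*t)]
  [0, 0, exp(-5*t)]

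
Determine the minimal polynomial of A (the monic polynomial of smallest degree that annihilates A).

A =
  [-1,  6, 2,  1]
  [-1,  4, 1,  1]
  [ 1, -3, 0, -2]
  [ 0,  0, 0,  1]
x^2 - 2*x + 1

The characteristic polynomial is χ_A(x) = (x - 1)^4, so the eigenvalues are known. The minimal polynomial is
  m_A(x) = Π_λ (x − λ)^{k_λ}
where k_λ is the size of the *largest* Jordan block for λ (equivalently, the smallest k with (A − λI)^k v = 0 for every generalised eigenvector v of λ).

  λ = 1: largest Jordan block has size 2, contributing (x − 1)^2

So m_A(x) = (x - 1)^2 = x^2 - 2*x + 1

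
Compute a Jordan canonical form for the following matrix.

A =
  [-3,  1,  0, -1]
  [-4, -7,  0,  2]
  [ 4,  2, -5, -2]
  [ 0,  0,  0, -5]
J_2(-5) ⊕ J_1(-5) ⊕ J_1(-5)

The characteristic polynomial is
  det(x·I − A) = x^4 + 20*x^3 + 150*x^2 + 500*x + 625 = (x + 5)^4

Eigenvalues and multiplicities (the geometric multiplicity of λ is n − rank(A − λI), which equals the number of Jordan blocks for λ):
  λ = -5: algebraic multiplicity = 4, geometric multiplicity = 3

Determining the block sizes for each eigenvalue:
  λ = -5: 3 blocks summing to 4 forces exactly one block of size 2 and the rest size 1 → block sizes [2, 1, 1]

Assembling the blocks gives a Jordan form
J =
  [-5,  1,  0,  0]
  [ 0, -5,  0,  0]
  [ 0,  0, -5,  0]
  [ 0,  0,  0, -5]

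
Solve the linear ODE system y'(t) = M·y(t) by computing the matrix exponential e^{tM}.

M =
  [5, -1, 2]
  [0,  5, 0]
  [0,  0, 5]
e^{tM} =
  [exp(5*t), -t*exp(5*t), 2*t*exp(5*t)]
  [0, exp(5*t), 0]
  [0, 0, exp(5*t)]

Strategy: write M = P · J · P⁻¹ where J is a Jordan canonical form, so e^{tM} = P · e^{tJ} · P⁻¹, and e^{tJ} can be computed block-by-block.

M has Jordan form
J =
  [5, 1, 0]
  [0, 5, 0]
  [0, 0, 5]
(up to reordering of blocks).

Per-block formulas:
  For a 2×2 Jordan block J_2(5): exp(t · J_2(5)) = e^(5t)·(I + t·N), where N is the 2×2 nilpotent shift.
  For a 1×1 block at λ = 5: exp(t · [5]) = [e^(5t)].

After assembling e^{tJ} and conjugating by P, we get:

e^{tM} =
  [exp(5*t), -t*exp(5*t), 2*t*exp(5*t)]
  [0, exp(5*t), 0]
  [0, 0, exp(5*t)]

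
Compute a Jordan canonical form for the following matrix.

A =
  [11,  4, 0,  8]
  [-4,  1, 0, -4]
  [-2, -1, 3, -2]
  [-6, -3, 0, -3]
J_2(3) ⊕ J_1(3) ⊕ J_1(3)

The characteristic polynomial is
  det(x·I − A) = x^4 - 12*x^3 + 54*x^2 - 108*x + 81 = (x - 3)^4

Eigenvalues and multiplicities (the geometric multiplicity of λ is n − rank(A − λI), which equals the number of Jordan blocks for λ):
  λ = 3: algebraic multiplicity = 4, geometric multiplicity = 3

Determining the block sizes for each eigenvalue:
  λ = 3: 3 blocks summing to 4 forces exactly one block of size 2 and the rest size 1 → block sizes [2, 1, 1]

Assembling the blocks gives a Jordan form
J =
  [3, 1, 0, 0]
  [0, 3, 0, 0]
  [0, 0, 3, 0]
  [0, 0, 0, 3]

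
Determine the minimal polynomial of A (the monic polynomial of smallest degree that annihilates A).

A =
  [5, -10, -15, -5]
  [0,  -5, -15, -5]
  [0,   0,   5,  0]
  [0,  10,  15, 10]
x^2 - 5*x

The characteristic polynomial is χ_A(x) = x*(x - 5)^3, so the eigenvalues are known. The minimal polynomial is
  m_A(x) = Π_λ (x − λ)^{k_λ}
where k_λ is the size of the *largest* Jordan block for λ (equivalently, the smallest k with (A − λI)^k v = 0 for every generalised eigenvector v of λ).

  λ = 0: largest Jordan block has size 1, contributing (x − 0)
  λ = 5: largest Jordan block has size 1, contributing (x − 5)

So m_A(x) = x*(x - 5) = x^2 - 5*x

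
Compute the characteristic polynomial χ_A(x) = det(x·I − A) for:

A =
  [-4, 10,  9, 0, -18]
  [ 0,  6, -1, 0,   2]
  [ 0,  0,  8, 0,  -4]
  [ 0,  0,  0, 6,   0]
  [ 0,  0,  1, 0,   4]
x^5 - 20*x^4 + 120*x^3 - 2160*x + 5184

Expanding det(x·I − A) (e.g. by cofactor expansion or by noting that A is similar to its Jordan form J, which has the same characteristic polynomial as A) gives
  χ_A(x) = x^5 - 20*x^4 + 120*x^3 - 2160*x + 5184
which factors as (x - 6)^4*(x + 4). The eigenvalues (with algebraic multiplicities) are λ = -4 with multiplicity 1, λ = 6 with multiplicity 4.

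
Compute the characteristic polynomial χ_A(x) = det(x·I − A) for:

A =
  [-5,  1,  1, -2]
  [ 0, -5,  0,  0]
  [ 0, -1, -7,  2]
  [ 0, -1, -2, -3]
x^4 + 20*x^3 + 150*x^2 + 500*x + 625

Expanding det(x·I − A) (e.g. by cofactor expansion or by noting that A is similar to its Jordan form J, which has the same characteristic polynomial as A) gives
  χ_A(x) = x^4 + 20*x^3 + 150*x^2 + 500*x + 625
which factors as (x + 5)^4. The eigenvalues (with algebraic multiplicities) are λ = -5 with multiplicity 4.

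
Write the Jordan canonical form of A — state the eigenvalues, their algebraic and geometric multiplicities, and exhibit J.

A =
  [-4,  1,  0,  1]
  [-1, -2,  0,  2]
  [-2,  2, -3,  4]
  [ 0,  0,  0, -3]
J_3(-3) ⊕ J_1(-3)

The characteristic polynomial is
  det(x·I − A) = x^4 + 12*x^3 + 54*x^2 + 108*x + 81 = (x + 3)^4

Eigenvalues and multiplicities (the geometric multiplicity of λ is n − rank(A − λI), which equals the number of Jordan blocks for λ):
  λ = -3: algebraic multiplicity = 4, geometric multiplicity = 2

Determining the block sizes for each eigenvalue:
  λ = -3: with am = 4 and gm = 2, the partition is not yet determined (e.g. several partitions of 4 into 2 parts exist). Let N = A − (-3)·I. Computing rank(N^1) = 2, rank(N^2) = 1, rank(N^3) = 0; the number of blocks of size ≥ j is rank(N^{j−1}) − rank(N^j), giving [2, 1, 1]. So we have 1 block(s) of size 3, 1 block(s) of size 1 → block sizes [3, 1]

Assembling the blocks gives a Jordan form
J =
  [-3,  1,  0,  0]
  [ 0, -3,  1,  0]
  [ 0,  0, -3,  0]
  [ 0,  0,  0, -3]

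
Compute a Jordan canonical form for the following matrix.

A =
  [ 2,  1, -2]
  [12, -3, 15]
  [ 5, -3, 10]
J_3(3)

The characteristic polynomial is
  det(x·I − A) = x^3 - 9*x^2 + 27*x - 27 = (x - 3)^3

Eigenvalues and multiplicities (the geometric multiplicity of λ is n − rank(A − λI), which equals the number of Jordan blocks for λ):
  λ = 3: algebraic multiplicity = 3, geometric multiplicity = 1

Determining the block sizes for each eigenvalue:
  λ = 3: one block (gm = 1), so the single block has size am = 3 → block sizes [3]

Assembling the blocks gives a Jordan form
J =
  [3, 1, 0]
  [0, 3, 1]
  [0, 0, 3]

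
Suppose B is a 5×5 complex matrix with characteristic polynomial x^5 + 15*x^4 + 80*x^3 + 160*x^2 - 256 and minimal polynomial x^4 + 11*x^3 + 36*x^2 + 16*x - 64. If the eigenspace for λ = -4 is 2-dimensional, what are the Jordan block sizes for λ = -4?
Block sizes for λ = -4: [3, 1]

Step 1 — from the characteristic polynomial, algebraic multiplicity of λ = -4 is 4. From dim ker(B − (-4)·I) = 2, there are exactly 2 Jordan blocks for λ = -4.
Step 2 — from the minimal polynomial, the factor (x + 4)^3 tells us the largest block for λ = -4 has size 3.
Step 3 — with total size 4, 2 blocks, and largest block 3, the block sizes (in nonincreasing order) are [3, 1].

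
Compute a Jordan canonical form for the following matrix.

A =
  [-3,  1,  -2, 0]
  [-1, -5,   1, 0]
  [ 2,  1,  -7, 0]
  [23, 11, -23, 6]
J_3(-5) ⊕ J_1(6)

The characteristic polynomial is
  det(x·I − A) = x^4 + 9*x^3 - 15*x^2 - 325*x - 750 = (x - 6)*(x + 5)^3

Eigenvalues and multiplicities (the geometric multiplicity of λ is n − rank(A − λI), which equals the number of Jordan blocks for λ):
  λ = -5: algebraic multiplicity = 3, geometric multiplicity = 1
  λ = 6: algebraic multiplicity = 1, geometric multiplicity = 1

Determining the block sizes for each eigenvalue:
  λ = -5: one block (gm = 1), so the single block has size am = 3 → block sizes [3]
  λ = 6: one block (gm = 1), so the single block has size am = 1 → block sizes [1]

Assembling the blocks gives a Jordan form
J =
  [-5,  1,  0, 0]
  [ 0, -5,  1, 0]
  [ 0,  0, -5, 0]
  [ 0,  0,  0, 6]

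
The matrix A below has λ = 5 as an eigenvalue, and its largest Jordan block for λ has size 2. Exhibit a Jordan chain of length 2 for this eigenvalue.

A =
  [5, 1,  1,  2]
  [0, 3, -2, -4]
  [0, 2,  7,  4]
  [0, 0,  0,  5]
A Jordan chain for λ = 5 of length 2:
v_1 = (1, -2, 2, 0)ᵀ
v_2 = (0, 1, 0, 0)ᵀ

Let N = A − (5)·I. We want v_2 with N^2 v_2 = 0 but N^1 v_2 ≠ 0; then v_{j-1} := N · v_j for j = 2, …, 2.

Pick v_2 = (0, 1, 0, 0)ᵀ.
Then v_1 = N · v_2 = (1, -2, 2, 0)ᵀ.

Sanity check: (A − (5)·I) v_1 = (0, 0, 0, 0)ᵀ = 0. ✓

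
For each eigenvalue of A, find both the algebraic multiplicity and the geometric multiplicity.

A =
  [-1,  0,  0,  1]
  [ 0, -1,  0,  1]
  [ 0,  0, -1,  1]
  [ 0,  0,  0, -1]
λ = -1: alg = 4, geom = 3

Step 1 — factor the characteristic polynomial to read off the algebraic multiplicities:
  χ_A(x) = (x + 1)^4

Step 2 — compute geometric multiplicities via the rank-nullity identity g(λ) = n − rank(A − λI):
  rank(A − (-1)·I) = 1, so dim ker(A − (-1)·I) = n − 1 = 3

Summary:
  λ = -1: algebraic multiplicity = 4, geometric multiplicity = 3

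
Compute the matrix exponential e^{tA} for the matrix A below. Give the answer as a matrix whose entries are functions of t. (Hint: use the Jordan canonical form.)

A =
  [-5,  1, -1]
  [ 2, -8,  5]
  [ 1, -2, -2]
e^{tA} =
  [t^2*exp(-5*t)/2 + exp(-5*t), -t^2*exp(-5*t)/2 + t*exp(-5*t), t^2*exp(-5*t) - t*exp(-5*t)]
  [-t^2*exp(-5*t)/2 + 2*t*exp(-5*t), t^2*exp(-5*t)/2 - 3*t*exp(-5*t) + exp(-5*t), -t^2*exp(-5*t) + 5*t*exp(-5*t)]
  [-t^2*exp(-5*t)/2 + t*exp(-5*t), t^2*exp(-5*t)/2 - 2*t*exp(-5*t), -t^2*exp(-5*t) + 3*t*exp(-5*t) + exp(-5*t)]

Strategy: write A = P · J · P⁻¹ where J is a Jordan canonical form, so e^{tA} = P · e^{tJ} · P⁻¹, and e^{tJ} can be computed block-by-block.

A has Jordan form
J =
  [-5,  1,  0]
  [ 0, -5,  1]
  [ 0,  0, -5]
(up to reordering of blocks).

Per-block formulas:
  For a 3×3 Jordan block J_3(-5): exp(t · J_3(-5)) = e^(-5t)·(I + t·N + (t^2/2)·N^2), where N is the 3×3 nilpotent shift.

After assembling e^{tJ} and conjugating by P, we get:

e^{tA} =
  [t^2*exp(-5*t)/2 + exp(-5*t), -t^2*exp(-5*t)/2 + t*exp(-5*t), t^2*exp(-5*t) - t*exp(-5*t)]
  [-t^2*exp(-5*t)/2 + 2*t*exp(-5*t), t^2*exp(-5*t)/2 - 3*t*exp(-5*t) + exp(-5*t), -t^2*exp(-5*t) + 5*t*exp(-5*t)]
  [-t^2*exp(-5*t)/2 + t*exp(-5*t), t^2*exp(-5*t)/2 - 2*t*exp(-5*t), -t^2*exp(-5*t) + 3*t*exp(-5*t) + exp(-5*t)]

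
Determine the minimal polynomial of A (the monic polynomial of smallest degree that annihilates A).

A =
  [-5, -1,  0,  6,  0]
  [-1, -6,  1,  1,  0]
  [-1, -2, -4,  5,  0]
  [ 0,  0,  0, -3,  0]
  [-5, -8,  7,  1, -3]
x^4 + 18*x^3 + 120*x^2 + 350*x + 375

The characteristic polynomial is χ_A(x) = (x + 3)^2*(x + 5)^3, so the eigenvalues are known. The minimal polynomial is
  m_A(x) = Π_λ (x − λ)^{k_λ}
where k_λ is the size of the *largest* Jordan block for λ (equivalently, the smallest k with (A − λI)^k v = 0 for every generalised eigenvector v of λ).

  λ = -5: largest Jordan block has size 3, contributing (x + 5)^3
  λ = -3: largest Jordan block has size 1, contributing (x + 3)

So m_A(x) = (x + 3)*(x + 5)^3 = x^4 + 18*x^3 + 120*x^2 + 350*x + 375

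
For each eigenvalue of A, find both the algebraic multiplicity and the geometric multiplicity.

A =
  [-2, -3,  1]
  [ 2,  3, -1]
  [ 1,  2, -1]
λ = 0: alg = 3, geom = 1

Step 1 — factor the characteristic polynomial to read off the algebraic multiplicities:
  χ_A(x) = x^3

Step 2 — compute geometric multiplicities via the rank-nullity identity g(λ) = n − rank(A − λI):
  rank(A − (0)·I) = 2, so dim ker(A − (0)·I) = n − 2 = 1

Summary:
  λ = 0: algebraic multiplicity = 3, geometric multiplicity = 1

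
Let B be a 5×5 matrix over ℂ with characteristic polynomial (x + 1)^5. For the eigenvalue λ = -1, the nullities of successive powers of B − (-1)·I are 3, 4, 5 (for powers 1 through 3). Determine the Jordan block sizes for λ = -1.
Block sizes for λ = -1: [3, 1, 1]

From the dimensions of kernels of powers, the number of Jordan blocks of size at least j is d_j − d_{j−1} where d_j = dim ker(N^j) (with d_0 = 0). Computing the differences gives [3, 1, 1].
The number of blocks of size exactly k is (#blocks of size ≥ k) − (#blocks of size ≥ k + 1), so the partition is: 2 block(s) of size 1, 1 block(s) of size 3.
In nonincreasing order the block sizes are [3, 1, 1].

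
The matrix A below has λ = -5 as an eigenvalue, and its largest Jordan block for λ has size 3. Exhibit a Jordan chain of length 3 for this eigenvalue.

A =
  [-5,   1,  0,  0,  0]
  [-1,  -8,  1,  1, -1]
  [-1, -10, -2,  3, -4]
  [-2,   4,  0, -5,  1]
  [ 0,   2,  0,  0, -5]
A Jordan chain for λ = -5 of length 3:
v_1 = (-1, 0, 1, -4, -2)ᵀ
v_2 = (0, -1, -1, -2, 0)ᵀ
v_3 = (1, 0, 0, 0, 0)ᵀ

Let N = A − (-5)·I. We want v_3 with N^3 v_3 = 0 but N^2 v_3 ≠ 0; then v_{j-1} := N · v_j for j = 3, …, 2.

Pick v_3 = (1, 0, 0, 0, 0)ᵀ.
Then v_2 = N · v_3 = (0, -1, -1, -2, 0)ᵀ.
Then v_1 = N · v_2 = (-1, 0, 1, -4, -2)ᵀ.

Sanity check: (A − (-5)·I) v_1 = (0, 0, 0, 0, 0)ᵀ = 0. ✓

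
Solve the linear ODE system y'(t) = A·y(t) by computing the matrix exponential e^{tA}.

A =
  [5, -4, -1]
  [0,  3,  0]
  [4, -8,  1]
e^{tA} =
  [2*t*exp(3*t) + exp(3*t), -4*t*exp(3*t), -t*exp(3*t)]
  [0, exp(3*t), 0]
  [4*t*exp(3*t), -8*t*exp(3*t), -2*t*exp(3*t) + exp(3*t)]

Strategy: write A = P · J · P⁻¹ where J is a Jordan canonical form, so e^{tA} = P · e^{tJ} · P⁻¹, and e^{tJ} can be computed block-by-block.

A has Jordan form
J =
  [3, 1, 0]
  [0, 3, 0]
  [0, 0, 3]
(up to reordering of blocks).

Per-block formulas:
  For a 1×1 block at λ = 3: exp(t · [3]) = [e^(3t)].
  For a 2×2 Jordan block J_2(3): exp(t · J_2(3)) = e^(3t)·(I + t·N), where N is the 2×2 nilpotent shift.

After assembling e^{tJ} and conjugating by P, we get:

e^{tA} =
  [2*t*exp(3*t) + exp(3*t), -4*t*exp(3*t), -t*exp(3*t)]
  [0, exp(3*t), 0]
  [4*t*exp(3*t), -8*t*exp(3*t), -2*t*exp(3*t) + exp(3*t)]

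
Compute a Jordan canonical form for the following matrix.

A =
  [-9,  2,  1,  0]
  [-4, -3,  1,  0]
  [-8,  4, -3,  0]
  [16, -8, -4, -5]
J_2(-5) ⊕ J_1(-5) ⊕ J_1(-5)

The characteristic polynomial is
  det(x·I − A) = x^4 + 20*x^3 + 150*x^2 + 500*x + 625 = (x + 5)^4

Eigenvalues and multiplicities (the geometric multiplicity of λ is n − rank(A − λI), which equals the number of Jordan blocks for λ):
  λ = -5: algebraic multiplicity = 4, geometric multiplicity = 3

Determining the block sizes for each eigenvalue:
  λ = -5: 3 blocks summing to 4 forces exactly one block of size 2 and the rest size 1 → block sizes [2, 1, 1]

Assembling the blocks gives a Jordan form
J =
  [-5,  1,  0,  0]
  [ 0, -5,  0,  0]
  [ 0,  0, -5,  0]
  [ 0,  0,  0, -5]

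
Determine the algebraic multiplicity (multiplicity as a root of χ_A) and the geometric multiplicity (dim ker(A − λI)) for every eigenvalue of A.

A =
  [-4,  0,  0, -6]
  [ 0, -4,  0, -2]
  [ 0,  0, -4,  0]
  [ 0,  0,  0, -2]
λ = -4: alg = 3, geom = 3; λ = -2: alg = 1, geom = 1

Step 1 — factor the characteristic polynomial to read off the algebraic multiplicities:
  χ_A(x) = (x + 2)*(x + 4)^3

Step 2 — compute geometric multiplicities via the rank-nullity identity g(λ) = n − rank(A − λI):
  rank(A − (-4)·I) = 1, so dim ker(A − (-4)·I) = n − 1 = 3
  rank(A − (-2)·I) = 3, so dim ker(A − (-2)·I) = n − 3 = 1

Summary:
  λ = -4: algebraic multiplicity = 3, geometric multiplicity = 3
  λ = -2: algebraic multiplicity = 1, geometric multiplicity = 1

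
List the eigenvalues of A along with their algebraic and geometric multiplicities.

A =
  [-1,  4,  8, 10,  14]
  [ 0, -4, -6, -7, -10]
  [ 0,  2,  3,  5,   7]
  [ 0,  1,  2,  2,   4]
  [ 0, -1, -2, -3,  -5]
λ = -1: alg = 5, geom = 3

Step 1 — factor the characteristic polynomial to read off the algebraic multiplicities:
  χ_A(x) = (x + 1)^5

Step 2 — compute geometric multiplicities via the rank-nullity identity g(λ) = n − rank(A − λI):
  rank(A − (-1)·I) = 2, so dim ker(A − (-1)·I) = n − 2 = 3

Summary:
  λ = -1: algebraic multiplicity = 5, geometric multiplicity = 3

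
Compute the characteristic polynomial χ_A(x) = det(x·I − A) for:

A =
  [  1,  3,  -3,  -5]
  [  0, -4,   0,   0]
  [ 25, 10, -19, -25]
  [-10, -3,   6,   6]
x^4 + 16*x^3 + 96*x^2 + 256*x + 256

Expanding det(x·I − A) (e.g. by cofactor expansion or by noting that A is similar to its Jordan form J, which has the same characteristic polynomial as A) gives
  χ_A(x) = x^4 + 16*x^3 + 96*x^2 + 256*x + 256
which factors as (x + 4)^4. The eigenvalues (with algebraic multiplicities) are λ = -4 with multiplicity 4.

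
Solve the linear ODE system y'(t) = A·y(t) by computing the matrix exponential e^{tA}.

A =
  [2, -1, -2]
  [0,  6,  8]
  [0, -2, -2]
e^{tA} =
  [exp(2*t), -t*exp(2*t), -2*t*exp(2*t)]
  [0, 4*t*exp(2*t) + exp(2*t), 8*t*exp(2*t)]
  [0, -2*t*exp(2*t), -4*t*exp(2*t) + exp(2*t)]

Strategy: write A = P · J · P⁻¹ where J is a Jordan canonical form, so e^{tA} = P · e^{tJ} · P⁻¹, and e^{tJ} can be computed block-by-block.

A has Jordan form
J =
  [2, 1, 0]
  [0, 2, 0]
  [0, 0, 2]
(up to reordering of blocks).

Per-block formulas:
  For a 1×1 block at λ = 2: exp(t · [2]) = [e^(2t)].
  For a 2×2 Jordan block J_2(2): exp(t · J_2(2)) = e^(2t)·(I + t·N), where N is the 2×2 nilpotent shift.

After assembling e^{tJ} and conjugating by P, we get:

e^{tA} =
  [exp(2*t), -t*exp(2*t), -2*t*exp(2*t)]
  [0, 4*t*exp(2*t) + exp(2*t), 8*t*exp(2*t)]
  [0, -2*t*exp(2*t), -4*t*exp(2*t) + exp(2*t)]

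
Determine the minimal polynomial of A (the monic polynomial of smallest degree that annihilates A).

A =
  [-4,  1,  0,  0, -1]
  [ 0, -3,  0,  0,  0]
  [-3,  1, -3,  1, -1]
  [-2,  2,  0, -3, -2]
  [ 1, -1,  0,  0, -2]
x^2 + 6*x + 9

The characteristic polynomial is χ_A(x) = (x + 3)^5, so the eigenvalues are known. The minimal polynomial is
  m_A(x) = Π_λ (x − λ)^{k_λ}
where k_λ is the size of the *largest* Jordan block for λ (equivalently, the smallest k with (A − λI)^k v = 0 for every generalised eigenvector v of λ).

  λ = -3: largest Jordan block has size 2, contributing (x + 3)^2

So m_A(x) = (x + 3)^2 = x^2 + 6*x + 9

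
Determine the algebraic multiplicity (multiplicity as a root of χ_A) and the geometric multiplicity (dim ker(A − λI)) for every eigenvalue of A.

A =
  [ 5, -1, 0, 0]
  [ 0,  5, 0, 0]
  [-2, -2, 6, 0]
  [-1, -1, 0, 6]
λ = 5: alg = 2, geom = 1; λ = 6: alg = 2, geom = 2

Step 1 — factor the characteristic polynomial to read off the algebraic multiplicities:
  χ_A(x) = (x - 6)^2*(x - 5)^2

Step 2 — compute geometric multiplicities via the rank-nullity identity g(λ) = n − rank(A − λI):
  rank(A − (5)·I) = 3, so dim ker(A − (5)·I) = n − 3 = 1
  rank(A − (6)·I) = 2, so dim ker(A − (6)·I) = n − 2 = 2

Summary:
  λ = 5: algebraic multiplicity = 2, geometric multiplicity = 1
  λ = 6: algebraic multiplicity = 2, geometric multiplicity = 2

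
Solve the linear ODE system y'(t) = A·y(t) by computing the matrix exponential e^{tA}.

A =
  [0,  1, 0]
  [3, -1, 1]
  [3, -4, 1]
e^{tA} =
  [3*t^2/2 + 1, -t^2/2 + t, t^2/2]
  [3*t, 1 - t, t]
  [-9*t^2/2 + 3*t, 3*t^2/2 - 4*t, -3*t^2/2 + t + 1]

Strategy: write A = P · J · P⁻¹ where J is a Jordan canonical form, so e^{tA} = P · e^{tJ} · P⁻¹, and e^{tJ} can be computed block-by-block.

A has Jordan form
J =
  [0, 1, 0]
  [0, 0, 1]
  [0, 0, 0]
(up to reordering of blocks).

Per-block formulas:
  For a 3×3 Jordan block J_3(0): exp(t · J_3(0)) = e^(0t)·(I + t·N + (t^2/2)·N^2), where N is the 3×3 nilpotent shift.

After assembling e^{tJ} and conjugating by P, we get:

e^{tA} =
  [3*t^2/2 + 1, -t^2/2 + t, t^2/2]
  [3*t, 1 - t, t]
  [-9*t^2/2 + 3*t, 3*t^2/2 - 4*t, -3*t^2/2 + t + 1]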